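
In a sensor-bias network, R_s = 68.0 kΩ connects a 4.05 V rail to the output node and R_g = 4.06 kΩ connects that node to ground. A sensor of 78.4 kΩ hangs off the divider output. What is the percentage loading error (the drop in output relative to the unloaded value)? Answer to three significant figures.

4.66 %

The divider's output (Thévenin) resistance is R_s‖R_g = 3.831 kΩ.
Fractional drop under load = R_th/(R_th + R_L) = 3.831 / (3.831 + 78.4) = 0.04659.
So the output falls by 4.66 %.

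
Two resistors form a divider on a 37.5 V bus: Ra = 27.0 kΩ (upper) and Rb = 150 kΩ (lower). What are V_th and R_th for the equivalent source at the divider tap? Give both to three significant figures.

V_th = 31.8 V, R_th = 22.9 kΩ

V_th is the open-circuit tap voltage: 37.5 × 150/(27.0 + 150) = 31.8 V.
With the supply zeroed, Ra and Rb appear in parallel from the tap: R_th = Ra‖Rb = (27.0 × 150)/177.0 = 22.9 kΩ.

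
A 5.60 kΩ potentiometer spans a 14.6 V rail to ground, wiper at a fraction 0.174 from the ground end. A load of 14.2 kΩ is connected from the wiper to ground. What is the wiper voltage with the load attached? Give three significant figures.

The wiper splits the pot into (1−α)R = 4626 Ω above and αR = 974.4 Ω below.
Lower section ‖ load = 911.8 Ω.
V_wiper = 14.6 × 911.8/(4626 + 911.8) = 2.40 V.

V ≈ 2.40 V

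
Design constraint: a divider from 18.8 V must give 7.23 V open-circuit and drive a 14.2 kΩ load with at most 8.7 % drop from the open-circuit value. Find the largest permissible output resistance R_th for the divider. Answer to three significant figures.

Loading drop = R_th/(R_th + R_L) ≤ 0.0870, so R_th ≤ R_L · ε/(1−ε) = 14.2 kΩ × 0.0870/0.9130 = 1.35 kΩ.
(Any R1, R2 with R2/(R1+R2) = 0.385 and R1‖R2 ≤ 1.35 kΩ will meet the spec.)

R_th ≤ 1.35 kΩ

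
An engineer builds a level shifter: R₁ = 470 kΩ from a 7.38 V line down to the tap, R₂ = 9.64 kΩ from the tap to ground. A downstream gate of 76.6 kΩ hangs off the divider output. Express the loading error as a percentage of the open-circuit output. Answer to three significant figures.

11.0 %

Unloaded V = 7.38 × 9.64/479.6 = 0.14833 V.
Loaded: R₂‖R_L = 8.562 kΩ, giving V = 7.38 × 8.562/478.6 = 0.13204 V.
Drop = (0.14833 − 0.13204) / 0.14833 = 11.0 %.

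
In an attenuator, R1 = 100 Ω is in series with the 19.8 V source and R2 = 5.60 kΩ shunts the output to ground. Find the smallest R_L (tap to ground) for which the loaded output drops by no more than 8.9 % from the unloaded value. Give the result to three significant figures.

Output resistance R_th = R1‖R2 = (100 × 5600)/5700 = 98.25 Ω.
The fractional drop is R_th/(R_th + R_L); requiring this ≤ 0.0890 gives R_L ≥ R_th(1/0.0890 − 1) = 98.25 × 10.24 = 1.01 kΩ.

R_L(min) ≈ 1.01 kΩ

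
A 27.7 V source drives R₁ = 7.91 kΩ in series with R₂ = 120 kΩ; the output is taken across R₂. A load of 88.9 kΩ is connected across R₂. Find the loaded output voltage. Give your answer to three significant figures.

The load sits in parallel with R₂: R₂‖R_L = (120 × 88.9) / (120 + 88.9) = 51.07 kΩ.
V_out = 27.7 × 51.07 / (7.91 + 51.07) = 27.7 × 51.07/58.98 = 24.0 V.

V_out ≈ 24.0 V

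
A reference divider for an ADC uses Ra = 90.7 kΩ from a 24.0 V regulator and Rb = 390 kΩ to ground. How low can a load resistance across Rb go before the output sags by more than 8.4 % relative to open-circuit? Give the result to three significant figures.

Output resistance R_th = Ra‖Rb = (90.7 × 390)/480.7 = 73.59 kΩ.
The fractional drop is R_th/(R_th + R_L); requiring this ≤ 0.0840 gives R_L ≥ R_th(1/0.0840 − 1) = 73.59 × 10.90 = 802 kΩ.

R_L(min) ≈ 802 kΩ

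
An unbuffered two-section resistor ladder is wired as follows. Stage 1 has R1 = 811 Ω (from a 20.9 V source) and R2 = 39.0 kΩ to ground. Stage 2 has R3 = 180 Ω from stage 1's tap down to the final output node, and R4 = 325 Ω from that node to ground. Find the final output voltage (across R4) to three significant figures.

Stage 2 presents R3+R4 = 505.0 Ω as a load on stage 1's tap.
Stage 1's lower leg becomes R2‖(R3+R4) = 498.5 Ω, so V_mid = 20.9 × 498.5/1310 = 7.957 V.
Stage 2 is itself unloaded: V_out = V_mid × R4/(R3+R4) = 7.957 × 325/505.0 = 5.12 V.

V_out ≈ 5.12 V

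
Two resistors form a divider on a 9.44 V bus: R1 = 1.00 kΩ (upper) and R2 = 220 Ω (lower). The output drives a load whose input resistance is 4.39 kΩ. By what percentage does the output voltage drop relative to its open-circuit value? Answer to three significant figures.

The divider's output (Thévenin) resistance is R1‖R2 = 180.3 Ω.
Fractional drop under load = R_th/(R_th + R_L) = 180.3 / (180.3 + 4390) = 0.03946.
So the output falls by 3.95 %.

3.95 %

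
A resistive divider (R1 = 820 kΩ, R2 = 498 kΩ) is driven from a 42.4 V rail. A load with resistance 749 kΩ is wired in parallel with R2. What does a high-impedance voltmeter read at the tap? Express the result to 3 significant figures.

The load sits in parallel with R2: R2‖R_L = (498 × 749) / (498 + 749) = 299.1 kΩ.
V_out = 42.4 × 299.1 / (820 + 299.1) = 42.4 × 299.1/1119 = 11.3 V.
(Unloaded it would have been 16.0 V.)

V_out ≈ 11.3 V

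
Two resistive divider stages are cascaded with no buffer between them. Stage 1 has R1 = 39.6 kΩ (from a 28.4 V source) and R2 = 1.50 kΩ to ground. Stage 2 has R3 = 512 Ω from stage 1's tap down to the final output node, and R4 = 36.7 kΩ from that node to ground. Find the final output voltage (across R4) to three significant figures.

Stage 2 presents R3+R4 = 37210 Ω as a load on stage 1's tap.
Stage 1's lower leg becomes R2‖(R3+R4) = 1442 Ω, so V_mid = 28.4 × 1442/41040 = 0.9977 V.
Stage 2 is itself unloaded: V_out = V_mid × R4/(R3+R4) = 0.9977 × 36700/37210 = 0.984 V.

V_out ≈ 0.984 V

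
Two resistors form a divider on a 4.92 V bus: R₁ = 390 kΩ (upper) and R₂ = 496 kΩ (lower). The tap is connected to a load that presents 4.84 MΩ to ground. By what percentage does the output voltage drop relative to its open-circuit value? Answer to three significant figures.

The divider's output (Thévenin) resistance is R₁‖R₂ = 218.3 kΩ.
Fractional drop under load = R_th/(R_th + R_L) = 218.3 / (218.3 + 4840) = 0.04316.
So the output falls by 4.32 %.

4.32 %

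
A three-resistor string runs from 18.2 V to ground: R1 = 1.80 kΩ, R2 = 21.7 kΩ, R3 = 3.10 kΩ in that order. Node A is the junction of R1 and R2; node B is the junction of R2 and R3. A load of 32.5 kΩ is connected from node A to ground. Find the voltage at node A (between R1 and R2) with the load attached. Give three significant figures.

Below node A the series string R2+R3 = 24.80 kΩ sits in parallel with the 32.5 kΩ load: 14.07 kΩ.
V_A = 18.2 × 14.07/(1.80 + 14.07) = 16.1 V.

V ≈ 16.1 V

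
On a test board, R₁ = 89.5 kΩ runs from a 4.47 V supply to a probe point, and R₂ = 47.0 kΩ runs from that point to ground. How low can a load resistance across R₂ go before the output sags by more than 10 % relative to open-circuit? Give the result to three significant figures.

Output resistance R_th = R₁‖R₂ = (89.5 × 47.0)/136.5 = 30.82 kΩ.
The fractional drop is R_th/(R_th + R_L); requiring this ≤ 0.100 gives R_L ≥ R_th(1/0.100 − 1) = 30.82 × 9.000 = 277 kΩ.

R_L(min) ≈ 277 kΩ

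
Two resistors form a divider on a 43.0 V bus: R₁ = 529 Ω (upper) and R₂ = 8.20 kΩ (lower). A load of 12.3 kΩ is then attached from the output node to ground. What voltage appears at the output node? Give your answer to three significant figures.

V_out ≈ 38.8 V

The load sits in parallel with R₂: R₂‖R_L = (8200 × 12300) / (8200 + 12300) = 4920 Ω.
V_out = 43.0 × 4920 / (529 + 4920) = 43.0 × 4920/5449 = 38.8 V.
(Unloaded it would have been 40.4 V.)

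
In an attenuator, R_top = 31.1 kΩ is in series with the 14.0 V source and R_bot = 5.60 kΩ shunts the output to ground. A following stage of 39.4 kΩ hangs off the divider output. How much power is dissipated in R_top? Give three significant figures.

Total resistance from the source is R_top + (R_bot‖R_L) = 36.00 kΩ, so I = 14.0/36.00 kΩ = 0.3889 mA.
P = I²·R_top = (0.3889 mA)² × 31.1 kΩ = 4.70 mW.

P ≈ 4.70 mW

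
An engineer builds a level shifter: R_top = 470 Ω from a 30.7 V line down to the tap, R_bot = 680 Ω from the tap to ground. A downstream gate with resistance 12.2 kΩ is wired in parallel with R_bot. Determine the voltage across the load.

V_out ≈ 17.7 V

The load sits in parallel with R_bot: R_bot‖R_L = (680 × 12200) / (680 + 12200) = 644.1 Ω.
V_out = 30.7 × 644.1 / (470 + 644.1) = 30.7 × 644.1/1114 = 17.7 V.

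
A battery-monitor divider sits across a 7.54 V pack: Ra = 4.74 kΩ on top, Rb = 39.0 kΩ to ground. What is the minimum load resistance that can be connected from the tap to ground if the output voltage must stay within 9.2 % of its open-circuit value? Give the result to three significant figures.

Output resistance R_th = Ra‖Rb = (4.74 × 39.0)/43.74 = 4.226 kΩ.
The fractional drop is R_th/(R_th + R_L); requiring this ≤ 0.0920 gives R_L ≥ R_th(1/0.0920 − 1) = 4.226 × 9.870 = 41.7 kΩ.

R_L(min) ≈ 41.7 kΩ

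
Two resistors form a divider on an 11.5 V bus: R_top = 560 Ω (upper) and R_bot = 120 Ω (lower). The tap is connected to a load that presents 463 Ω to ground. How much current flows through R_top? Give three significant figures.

R_bot‖R_L = 95.30 Ω, so the source sees R_top + R_bot‖R_L = 655.3 Ω.
I = 11.5 V / 655.3 Ω = 17.5 mA.

I ≈ 17.5 mA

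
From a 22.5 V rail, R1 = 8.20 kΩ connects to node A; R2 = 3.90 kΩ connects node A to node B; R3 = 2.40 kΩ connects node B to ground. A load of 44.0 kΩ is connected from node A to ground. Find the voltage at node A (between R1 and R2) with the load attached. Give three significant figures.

Below node A the series string R2+R3 = 6.300 kΩ sits in parallel with the 44.0 kΩ load: 5.511 kΩ.
V_A = 22.5 × 5.511/(8.20 + 5.511) = 9.04 V.

V ≈ 9.04 V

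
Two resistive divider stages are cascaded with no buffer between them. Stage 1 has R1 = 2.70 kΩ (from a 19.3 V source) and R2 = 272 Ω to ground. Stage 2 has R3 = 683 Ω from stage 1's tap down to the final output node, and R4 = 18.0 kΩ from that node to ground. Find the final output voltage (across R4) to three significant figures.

V_out ≈ 1.68 V

Stage 2 presents R3+R4 = 18680 Ω as a load on stage 1's tap.
Stage 1's lower leg becomes R2‖(R3+R4) = 268.1 Ω, so V_mid = 19.3 × 268.1/2968 = 1.743 V.
Stage 2 is itself unloaded: V_out = V_mid × R4/(R3+R4) = 1.743 × 18000/18680 = 1.68 V.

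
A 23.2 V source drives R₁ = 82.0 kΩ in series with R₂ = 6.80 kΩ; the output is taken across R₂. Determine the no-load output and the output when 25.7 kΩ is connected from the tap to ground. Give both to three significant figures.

Unloaded: 1.78 V; loaded: 1.43 V

Open-circuit: V = 23.2 × 6.80/(82.0 + 6.80) = 1.78 V.
With the load, R₂ becomes R₂‖R_L = 5.377 kΩ, so V = 23.2 × 5.377/87.38 = 1.43 V.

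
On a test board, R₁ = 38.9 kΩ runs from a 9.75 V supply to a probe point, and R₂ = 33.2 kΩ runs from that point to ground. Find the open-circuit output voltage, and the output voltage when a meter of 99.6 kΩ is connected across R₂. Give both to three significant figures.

Open-circuit: V = 9.75 × 33.2/(38.9 + 33.2) = 4.49 V.
With the load, R₂ becomes R₂‖R_L = 24.90 kΩ, so V = 9.75 × 24.90/63.80 = 3.81 V.

Unloaded: 4.49 V; loaded: 3.81 V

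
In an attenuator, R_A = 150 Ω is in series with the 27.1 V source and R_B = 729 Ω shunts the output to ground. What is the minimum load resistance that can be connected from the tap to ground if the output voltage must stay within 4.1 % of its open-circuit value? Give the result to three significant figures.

R_L(min) ≈ 2.91 kΩ

Output resistance R_th = R_A‖R_B = (150 × 729)/879.0 = 124.4 Ω.
The fractional drop is R_th/(R_th + R_L); requiring this ≤ 0.0410 gives R_L ≥ R_th(1/0.0410 − 1) = 124.4 × 23.39 = 2.91 kΩ.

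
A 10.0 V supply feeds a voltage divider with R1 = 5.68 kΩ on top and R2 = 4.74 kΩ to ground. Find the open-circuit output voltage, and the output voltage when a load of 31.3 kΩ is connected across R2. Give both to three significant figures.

Open-circuit: V = 10.0 × 4.74/(5.68 + 4.74) = 4.55 V.
With the load, R2 becomes R2‖R_L = 4.117 kΩ, so V = 10.0 × 4.117/9.797 = 4.20 V.

Unloaded: 4.55 V; loaded: 4.20 V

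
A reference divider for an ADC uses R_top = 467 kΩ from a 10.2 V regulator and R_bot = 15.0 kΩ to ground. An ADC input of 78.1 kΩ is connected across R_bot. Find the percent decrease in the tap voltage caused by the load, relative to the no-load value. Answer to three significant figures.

15.7 %

Unloaded V = 10.2 × 15.0/482.0 = 0.3174 V.
Loaded: R_bot‖R_L = 12.58 kΩ, giving V = 10.2 × 12.58/479.6 = 0.2676 V.
Drop = (0.3174 − 0.2676) / 0.3174 = 15.7 %.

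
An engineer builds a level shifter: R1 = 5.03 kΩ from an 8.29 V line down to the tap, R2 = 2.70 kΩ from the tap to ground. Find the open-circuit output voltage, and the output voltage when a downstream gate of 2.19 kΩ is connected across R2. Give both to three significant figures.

Unloaded: 2.90 V; loaded: 1.61 V

Open-circuit: V = 8.29 × 2.70/(5.03 + 2.70) = 2.90 V.
With the load, R2 becomes R2‖R_L = 1.209 kΩ, so V = 8.29 × 1.209/6.239 = 1.61 V.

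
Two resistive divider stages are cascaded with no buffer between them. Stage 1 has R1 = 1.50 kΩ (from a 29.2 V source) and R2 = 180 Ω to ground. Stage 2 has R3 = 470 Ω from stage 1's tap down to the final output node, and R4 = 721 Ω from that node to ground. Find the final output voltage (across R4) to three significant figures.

V_out ≈ 1.67 V

Stage 2 presents R3+R4 = 1191 Ω as a load on stage 1's tap.
Stage 1's lower leg becomes R2‖(R3+R4) = 156.4 Ω, so V_mid = 29.2 × 156.4/1656 = 2.757 V.
Stage 2 is itself unloaded: V_out = V_mid × R4/(R3+R4) = 2.757 × 721/1191 = 1.67 V.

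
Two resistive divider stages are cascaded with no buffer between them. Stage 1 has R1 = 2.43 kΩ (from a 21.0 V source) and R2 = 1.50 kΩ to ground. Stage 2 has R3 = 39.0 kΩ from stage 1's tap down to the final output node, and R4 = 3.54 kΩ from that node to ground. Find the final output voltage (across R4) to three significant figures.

V_out ≈ 0.653 V

Stage 2 presents R3+R4 = 42.54 kΩ as a load on stage 1's tap.
Stage 1's lower leg becomes R2‖(R3+R4) = 1.449 kΩ, so V_mid = 21.0 × 1.449/3.879 = 7.844 V.
Stage 2 is itself unloaded: V_out = V_mid × R4/(R3+R4) = 7.844 × 3.54/42.54 = 0.653 V.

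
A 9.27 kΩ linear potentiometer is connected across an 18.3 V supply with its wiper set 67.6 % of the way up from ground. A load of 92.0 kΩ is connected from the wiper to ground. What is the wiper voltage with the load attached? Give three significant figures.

V ≈ 12.1 V

The wiper splits the pot into (1−α)R = 3.003 kΩ above and αR = 6.267 kΩ below.
Lower section ‖ load = 5.867 kΩ.
V_wiper = 18.3 × 5.867/(3.003 + 5.867) = 12.1 V.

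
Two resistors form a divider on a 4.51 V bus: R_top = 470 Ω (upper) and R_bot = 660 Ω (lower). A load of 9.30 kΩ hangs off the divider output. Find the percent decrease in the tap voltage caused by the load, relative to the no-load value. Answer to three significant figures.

2.87 %

The divider's output (Thévenin) resistance is R_top‖R_bot = 274.5 Ω.
Fractional drop under load = R_th/(R_th + R_L) = 274.5 / (274.5 + 9300) = 0.02867.
So the output falls by 2.87 %.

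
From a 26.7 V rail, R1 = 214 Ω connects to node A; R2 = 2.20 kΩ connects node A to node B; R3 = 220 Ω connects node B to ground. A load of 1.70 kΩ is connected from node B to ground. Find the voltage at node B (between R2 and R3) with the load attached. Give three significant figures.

V ≈ 1.99 V

At node B, R3 is in parallel with the load: R3‖R_L = 194.8 Ω.
Below node A the resistance is R2 + (R3‖R_L) = 2395 Ω, so V_A = 26.7 × 2395/2609 = 24.51 V.
Then V_B = V_A × (R3‖R_L)/(R2 + R3‖R_L) = 24.51 × 194.8/2395 = 1.99 V.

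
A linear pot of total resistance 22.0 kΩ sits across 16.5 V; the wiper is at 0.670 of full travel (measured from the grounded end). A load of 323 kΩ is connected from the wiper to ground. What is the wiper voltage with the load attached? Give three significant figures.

V ≈ 10.9 V

The wiper splits the pot into (1−α)R = 7.260 kΩ above and αR = 14.74 kΩ below.
Lower section ‖ load = 14.10 kΩ.
V_wiper = 16.5 × 14.10/(7.260 + 14.10) = 10.9 V.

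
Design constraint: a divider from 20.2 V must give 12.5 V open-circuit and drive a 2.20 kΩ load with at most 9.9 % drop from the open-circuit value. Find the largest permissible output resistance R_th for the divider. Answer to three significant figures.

Loading drop = R_th/(R_th + R_L) ≤ 0.0990, so R_th ≤ R_L · ε/(1−ε) = 2.20 kΩ × 0.0990/0.9010 = 242 Ω.
(Any R1, R2 with R2/(R1+R2) = 0.619 and R1‖R2 ≤ 242 Ω will meet the spec.)

R_th ≤ 242 Ω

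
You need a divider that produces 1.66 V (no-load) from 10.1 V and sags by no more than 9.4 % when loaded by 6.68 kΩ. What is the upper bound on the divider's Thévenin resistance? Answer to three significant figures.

Loading drop = R_th/(R_th + R_L) ≤ 0.0940, so R_th ≤ R_L · ε/(1−ε) = 6.68 kΩ × 0.0940/0.9060 = 693 Ω.
(Any R1, R2 with R2/(R1+R2) = 0.164 and R1‖R2 ≤ 693 Ω will meet the spec.)

R_th ≤ 693 Ω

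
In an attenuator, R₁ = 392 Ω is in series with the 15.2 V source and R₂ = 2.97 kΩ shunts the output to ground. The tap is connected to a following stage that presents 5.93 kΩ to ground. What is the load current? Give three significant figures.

I_L ≈ 2.14 mA

R₂‖R_L = 1979 Ω; V_out = 15.2 × 1979/2371 = 12.69 V.
I_L = V_out / R_L = 12.69 / 5.93 kΩ = 2.14 mA.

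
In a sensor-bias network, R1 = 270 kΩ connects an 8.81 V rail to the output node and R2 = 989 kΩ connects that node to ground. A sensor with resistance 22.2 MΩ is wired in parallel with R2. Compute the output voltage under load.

The load sits in parallel with R2: R2‖R_L = (989 × 22200) / (989 + 22200) = 946.8 kΩ.
V_out = 8.81 × 946.8 / (270 + 946.8) = 8.81 × 946.8/1217 = 6.86 V.
(Unloaded it would have been 6.92 V.)

V_out ≈ 6.86 V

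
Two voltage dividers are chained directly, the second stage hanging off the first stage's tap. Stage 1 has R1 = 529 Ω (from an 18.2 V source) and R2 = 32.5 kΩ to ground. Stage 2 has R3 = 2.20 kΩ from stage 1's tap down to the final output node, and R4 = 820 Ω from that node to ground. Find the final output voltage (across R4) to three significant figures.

V_out ≈ 4.15 V

Stage 2 presents R3+R4 = 3020 Ω as a load on stage 1's tap.
Stage 1's lower leg becomes R2‖(R3+R4) = 2763 Ω, so V_mid = 18.2 × 2763/3292 = 15.28 V.
Stage 2 is itself unloaded: V_out = V_mid × R4/(R3+R4) = 15.28 × 820/3020 = 4.15 V.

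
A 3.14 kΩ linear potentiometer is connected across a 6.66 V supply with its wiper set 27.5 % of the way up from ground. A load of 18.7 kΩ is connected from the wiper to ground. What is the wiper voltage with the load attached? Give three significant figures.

The wiper splits the pot into (1−α)R = 2276 Ω above and αR = 863.5 Ω below.
Lower section ‖ load = 825.4 Ω.
V_wiper = 6.66 × 825.4/(2276 + 825.4) = 1.77 V.

V ≈ 1.77 V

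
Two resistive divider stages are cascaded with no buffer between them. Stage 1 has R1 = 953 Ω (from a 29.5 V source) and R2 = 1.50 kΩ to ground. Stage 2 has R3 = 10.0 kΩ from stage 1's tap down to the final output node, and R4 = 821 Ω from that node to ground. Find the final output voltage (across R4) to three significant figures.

V_out ≈ 1.30 V

Stage 2 presents R3+R4 = 10820 Ω as a load on stage 1's tap.
Stage 1's lower leg becomes R2‖(R3+R4) = 1317 Ω, so V_mid = 29.5 × 1317/2270 = 17.12 V.
Stage 2 is itself unloaded: V_out = V_mid × R4/(R3+R4) = 17.12 × 821/10820 = 1.30 V.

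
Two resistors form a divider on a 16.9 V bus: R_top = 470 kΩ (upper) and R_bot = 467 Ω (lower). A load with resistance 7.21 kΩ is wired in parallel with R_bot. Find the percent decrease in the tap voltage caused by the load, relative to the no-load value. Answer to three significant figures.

6.08 %

The divider's output (Thévenin) resistance is R_top‖R_bot = 466.5 Ω.
Fractional drop under load = R_th/(R_th + R_L) = 466.5 / (466.5 + 7210) = 0.06077.
So the output falls by 6.08 %.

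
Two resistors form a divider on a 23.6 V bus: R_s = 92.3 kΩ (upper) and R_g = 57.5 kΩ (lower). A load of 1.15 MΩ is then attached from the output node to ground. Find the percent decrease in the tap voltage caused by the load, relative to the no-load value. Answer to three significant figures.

The divider's output (Thévenin) resistance is R_s‖R_g = 35.43 kΩ.
Fractional drop under load = R_th/(R_th + R_L) = 35.43 / (35.43 + 1150) = 0.02989.
So the output falls by 2.99 %.

2.99 %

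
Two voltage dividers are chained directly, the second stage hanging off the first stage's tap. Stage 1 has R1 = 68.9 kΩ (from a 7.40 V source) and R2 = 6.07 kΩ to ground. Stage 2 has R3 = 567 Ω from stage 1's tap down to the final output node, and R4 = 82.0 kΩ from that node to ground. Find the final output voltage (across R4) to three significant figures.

Stage 2 presents R3+R4 = 82570 Ω as a load on stage 1's tap.
Stage 1's lower leg becomes R2‖(R3+R4) = 5654 Ω, so V_mid = 7.40 × 5654/74550 = 0.5612 V.
Stage 2 is itself unloaded: V_out = V_mid × R4/(R3+R4) = 0.5612 × 82000/82570 = 0.557 V.

V_out ≈ 0.557 V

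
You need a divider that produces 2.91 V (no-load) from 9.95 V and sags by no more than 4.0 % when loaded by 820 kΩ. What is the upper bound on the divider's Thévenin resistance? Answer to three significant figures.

R_th ≤ 34.2 kΩ

Loading drop = R_th/(R_th + R_L) ≤ 0.0400, so R_th ≤ R_L · ε/(1−ε) = 820 kΩ × 0.0400/0.9600 = 34.2 kΩ.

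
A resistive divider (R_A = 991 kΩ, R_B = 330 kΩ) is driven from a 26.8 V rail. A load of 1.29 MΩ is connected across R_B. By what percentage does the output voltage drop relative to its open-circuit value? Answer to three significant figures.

The divider's output (Thévenin) resistance is R_A‖R_B = 247.6 kΩ.
Fractional drop under load = R_th/(R_th + R_L) = 247.6 / (247.6 + 1290) = 0.1610.
So the output falls by 16.1 %.

16.1 %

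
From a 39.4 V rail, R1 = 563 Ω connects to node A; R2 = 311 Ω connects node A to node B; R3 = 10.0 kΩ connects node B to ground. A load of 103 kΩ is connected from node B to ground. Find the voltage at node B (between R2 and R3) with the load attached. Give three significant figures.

V ≈ 36.0 V

At node B, R3 is in parallel with the load: R3‖R_L = 9115 Ω.
Below node A the resistance is R2 + (R3‖R_L) = 9426 Ω, so V_A = 39.4 × 9426/9989 = 37.18 V.
Then V_B = V_A × (R3‖R_L)/(R2 + R3‖R_L) = 37.18 × 9115/9426 = 36.0 V.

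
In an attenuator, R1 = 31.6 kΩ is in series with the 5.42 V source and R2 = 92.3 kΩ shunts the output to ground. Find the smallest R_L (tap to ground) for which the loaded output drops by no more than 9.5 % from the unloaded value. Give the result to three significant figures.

R_L(min) ≈ 224 kΩ

Output resistance R_th = R1‖R2 = (31.6 × 92.3)/123.9 = 23.54 kΩ.
The fractional drop is R_th/(R_th + R_L); requiring this ≤ 0.0950 gives R_L ≥ R_th(1/0.0950 − 1) = 23.54 × 9.526 = 224 kΩ.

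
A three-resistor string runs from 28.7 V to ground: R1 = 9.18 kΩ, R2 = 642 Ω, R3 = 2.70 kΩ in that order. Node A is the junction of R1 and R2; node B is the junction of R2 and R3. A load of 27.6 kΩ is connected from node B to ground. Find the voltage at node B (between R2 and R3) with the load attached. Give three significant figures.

At node B, R3 is in parallel with the load: R3‖R_L = 2459 Ω.
Below node A the resistance is R2 + (R3‖R_L) = 3101 Ω, so V_A = 28.7 × 3101/12280 = 7.248 V.
Then V_B = V_A × (R3‖R_L)/(R2 + R3‖R_L) = 7.248 × 2459/3101 = 5.75 V.

V ≈ 5.75 V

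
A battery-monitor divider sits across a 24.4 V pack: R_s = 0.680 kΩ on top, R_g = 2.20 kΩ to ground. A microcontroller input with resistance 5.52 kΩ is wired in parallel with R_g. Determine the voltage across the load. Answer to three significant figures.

The load sits in parallel with R_g: R_g‖R_L = (2200 × 5520) / (2200 + 5520) = 1573 Ω.
V_out = 24.4 × 1573 / (680 + 1573) = 24.4 × 1573/2253 = 17.0 V.

V_out ≈ 17.0 V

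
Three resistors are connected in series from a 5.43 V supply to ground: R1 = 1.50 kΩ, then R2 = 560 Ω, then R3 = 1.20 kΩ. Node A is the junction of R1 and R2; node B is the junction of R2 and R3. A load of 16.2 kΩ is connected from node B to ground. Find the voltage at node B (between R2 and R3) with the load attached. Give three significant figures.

V ≈ 1.91 V

At node B, R3 is in parallel with the load: R3‖R_L = 1117 Ω.
Below node A the resistance is R2 + (R3‖R_L) = 1677 Ω, so V_A = 5.43 × 1677/3177 = 2.866 V.
Then V_B = V_A × (R3‖R_L)/(R2 + R3‖R_L) = 2.866 × 1117/1677 = 1.91 V.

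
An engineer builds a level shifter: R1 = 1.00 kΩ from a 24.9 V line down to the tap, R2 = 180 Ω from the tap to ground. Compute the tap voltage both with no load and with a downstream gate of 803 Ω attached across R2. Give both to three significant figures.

Open-circuit: V = 24.9 × 180/(1000 + 180) = 3.80 V.
With the load, R2 becomes R2‖R_L = 147.0 Ω, so V = 24.9 × 147.0/1147 = 3.19 V.

Unloaded: 3.80 V; loaded: 3.19 V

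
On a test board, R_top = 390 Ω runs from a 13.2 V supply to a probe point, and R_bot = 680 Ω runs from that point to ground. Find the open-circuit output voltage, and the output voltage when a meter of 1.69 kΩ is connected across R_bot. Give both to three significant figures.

Open-circuit: V = 13.2 × 680/(390 + 680) = 8.39 V.
With the load, R_bot becomes R_bot‖R_L = 484.9 Ω, so V = 13.2 × 484.9/874.9 = 7.32 V.

Unloaded: 8.39 V; loaded: 7.32 V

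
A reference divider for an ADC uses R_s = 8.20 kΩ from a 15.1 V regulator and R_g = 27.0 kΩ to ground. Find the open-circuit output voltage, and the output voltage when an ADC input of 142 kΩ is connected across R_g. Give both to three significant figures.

Unloaded: 11.6 V; loaded: 11.1 V

Open-circuit: V = 15.1 × 27.0/(8.20 + 27.0) = 11.6 V.
With the load, R_g becomes R_g‖R_L = 22.69 kΩ, so V = 15.1 × 22.69/30.89 = 11.1 V.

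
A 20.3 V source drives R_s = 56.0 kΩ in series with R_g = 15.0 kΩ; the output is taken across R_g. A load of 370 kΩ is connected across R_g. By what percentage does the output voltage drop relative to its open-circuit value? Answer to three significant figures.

The divider's output (Thévenin) resistance is R_s‖R_g = 11.83 kΩ.
Fractional drop under load = R_th/(R_th + R_L) = 11.83 / (11.83 + 370) = 0.03098.
So the output falls by 3.10 %.

3.10 %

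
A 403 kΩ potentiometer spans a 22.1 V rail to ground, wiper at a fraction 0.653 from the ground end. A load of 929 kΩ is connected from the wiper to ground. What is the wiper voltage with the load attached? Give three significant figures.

V ≈ 13.1 V

The wiper splits the pot into (1−α)R = 139.8 kΩ above and αR = 263.2 kΩ below.
Lower section ‖ load = 205.1 kΩ.
V_wiper = 22.1 × 205.1/(139.8 + 205.1) = 13.1 V.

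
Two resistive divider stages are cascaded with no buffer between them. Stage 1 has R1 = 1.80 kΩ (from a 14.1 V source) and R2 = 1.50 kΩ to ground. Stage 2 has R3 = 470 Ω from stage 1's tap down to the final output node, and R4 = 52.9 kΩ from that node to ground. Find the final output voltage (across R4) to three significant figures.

V_out ≈ 6.26 V

Stage 2 presents R3+R4 = 53370 Ω as a load on stage 1's tap.
Stage 1's lower leg becomes R2‖(R3+R4) = 1459 Ω, so V_mid = 14.1 × 1459/3259 = 6.312 V.
Stage 2 is itself unloaded: V_out = V_mid × R4/(R3+R4) = 6.312 × 52900/53370 = 6.26 V.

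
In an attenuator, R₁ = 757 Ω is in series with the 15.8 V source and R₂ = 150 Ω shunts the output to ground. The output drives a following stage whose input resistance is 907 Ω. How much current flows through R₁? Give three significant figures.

I ≈ 17.8 mA

R₂‖R_L = 128.7 Ω, so the source sees R₁ + R₂‖R_L = 885.7 Ω.
I = 15.8 V / 885.7 Ω = 17.8 mA.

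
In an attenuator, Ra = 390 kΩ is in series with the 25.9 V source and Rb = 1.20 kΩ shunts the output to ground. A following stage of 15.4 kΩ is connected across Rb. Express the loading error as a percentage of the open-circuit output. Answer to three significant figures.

The divider's output (Thévenin) resistance is Ra‖Rb = 1.196 kΩ.
Fractional drop under load = R_th/(R_th + R_L) = 1.196 / (1.196 + 15.4) = 0.07208.
So the output falls by 7.21 %.

7.21 %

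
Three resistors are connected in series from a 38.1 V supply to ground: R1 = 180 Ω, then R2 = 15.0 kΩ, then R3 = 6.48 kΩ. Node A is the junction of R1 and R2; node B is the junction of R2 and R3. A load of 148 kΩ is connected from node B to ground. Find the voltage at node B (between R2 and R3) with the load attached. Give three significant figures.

At node B, R3 is in parallel with the load: R3‖R_L = 6208 Ω.
Below node A the resistance is R2 + (R3‖R_L) = 21210 Ω, so V_A = 38.1 × 21210/21390 = 37.78 V.
Then V_B = V_A × (R3‖R_L)/(R2 + R3‖R_L) = 37.78 × 6208/21210 = 11.1 V.

V ≈ 11.1 V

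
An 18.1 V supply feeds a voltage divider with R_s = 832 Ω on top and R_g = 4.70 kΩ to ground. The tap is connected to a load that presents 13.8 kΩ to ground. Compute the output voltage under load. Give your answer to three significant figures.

V_out ≈ 14.6 V

The load sits in parallel with R_g: R_g‖R_L = (4700 × 13800) / (4700 + 13800) = 3506 Ω.
V_out = 18.1 × 3506 / (832 + 3506) = 18.1 × 3506/4338 = 14.6 V.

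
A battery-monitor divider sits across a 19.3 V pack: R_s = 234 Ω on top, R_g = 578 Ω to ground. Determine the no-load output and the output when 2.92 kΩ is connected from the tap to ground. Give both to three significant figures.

Open-circuit: V = 19.3 × 578/(234 + 578) = 13.7 V.
With the load, R_g becomes R_g‖R_L = 482.5 Ω, so V = 19.3 × 482.5/716.5 = 13.0 V.

Unloaded: 13.7 V; loaded: 13.0 V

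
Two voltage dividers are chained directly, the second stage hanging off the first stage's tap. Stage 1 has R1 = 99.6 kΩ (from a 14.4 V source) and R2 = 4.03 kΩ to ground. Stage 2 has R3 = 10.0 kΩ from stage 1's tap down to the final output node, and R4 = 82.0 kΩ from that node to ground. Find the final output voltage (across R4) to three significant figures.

Stage 2 presents R3+R4 = 92.00 kΩ as a load on stage 1's tap.
Stage 1's lower leg becomes R2‖(R3+R4) = 3.861 kΩ, so V_mid = 14.4 × 3.861/103.5 = 0.5374 V.
Stage 2 is itself unloaded: V_out = V_mid × R4/(R3+R4) = 0.5374 × 82.0/92.00 = 0.479 V.

V_out ≈ 0.479 V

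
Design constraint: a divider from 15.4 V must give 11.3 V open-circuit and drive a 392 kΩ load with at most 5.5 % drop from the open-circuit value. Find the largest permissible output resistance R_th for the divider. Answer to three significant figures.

Loading drop = R_th/(R_th + R_L) ≤ 0.0550, so R_th ≤ R_L · ε/(1−ε) = 392 kΩ × 0.0550/0.9450 = 22.8 kΩ.

R_th ≤ 22.8 kΩ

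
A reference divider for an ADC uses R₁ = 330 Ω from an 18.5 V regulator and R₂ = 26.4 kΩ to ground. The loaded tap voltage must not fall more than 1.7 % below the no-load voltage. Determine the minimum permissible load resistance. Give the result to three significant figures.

Output resistance R_th = R₁‖R₂ = (330 × 26400)/26730 = 325.9 Ω.
The fractional drop is R_th/(R_th + R_L); requiring this ≤ 0.0170 gives R_L ≥ R_th(1/0.0170 − 1) = 325.9 × 57.82 = 18.8 kΩ.

R_L(min) ≈ 18.8 kΩ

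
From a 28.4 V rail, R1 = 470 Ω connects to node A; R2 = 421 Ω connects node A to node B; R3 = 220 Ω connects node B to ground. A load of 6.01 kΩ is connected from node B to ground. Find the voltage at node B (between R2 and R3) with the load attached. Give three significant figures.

V ≈ 5.46 V

At node B, R3 is in parallel with the load: R3‖R_L = 212.2 Ω.
Below node A the resistance is R2 + (R3‖R_L) = 633.2 Ω, so V_A = 28.4 × 633.2/1103 = 16.30 V.
Then V_B = V_A × (R3‖R_L)/(R2 + R3‖R_L) = 16.30 × 212.2/633.2 = 5.46 V.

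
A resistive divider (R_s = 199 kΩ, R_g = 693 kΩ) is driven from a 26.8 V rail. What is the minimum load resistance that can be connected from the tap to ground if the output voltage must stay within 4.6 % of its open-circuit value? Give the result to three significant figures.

R_L(min) ≈ 3.21 MΩ

Output resistance R_th = R_s‖R_g = (199 × 693)/892.0 = 154.6 kΩ.
The fractional drop is R_th/(R_th + R_L); requiring this ≤ 0.0460 gives R_L ≥ R_th(1/0.0460 − 1) = 154.6 × 20.74 = 3.21 MΩ.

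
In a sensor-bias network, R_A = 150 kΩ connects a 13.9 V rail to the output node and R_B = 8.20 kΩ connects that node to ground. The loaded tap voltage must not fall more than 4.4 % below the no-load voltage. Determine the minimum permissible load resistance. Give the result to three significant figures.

R_L(min) ≈ 169 kΩ

Output resistance R_th = R_A‖R_B = (150 × 8.20)/158.2 = 7.775 kΩ.
The fractional drop is R_th/(R_th + R_L); requiring this ≤ 0.0440 gives R_L ≥ R_th(1/0.0440 − 1) = 7.775 × 21.73 = 169 kΩ.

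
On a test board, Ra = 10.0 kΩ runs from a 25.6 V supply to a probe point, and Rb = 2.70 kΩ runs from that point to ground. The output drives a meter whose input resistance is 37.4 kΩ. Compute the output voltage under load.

The load sits in parallel with Rb: Rb‖R_L = (2.70 × 37.4) / (2.70 + 37.4) = 2.518 kΩ.
V_out = 25.6 × 2.518 / (10.0 + 2.518) = 25.6 × 2.518/12.52 = 5.15 V.

V_out ≈ 5.15 V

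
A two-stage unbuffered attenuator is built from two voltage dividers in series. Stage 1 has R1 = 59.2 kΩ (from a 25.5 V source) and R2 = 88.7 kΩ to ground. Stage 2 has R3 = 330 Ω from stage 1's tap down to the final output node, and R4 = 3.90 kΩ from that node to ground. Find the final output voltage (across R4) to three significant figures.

V_out ≈ 1.50 V

Stage 2 presents R3+R4 = 4230 Ω as a load on stage 1's tap.
Stage 1's lower leg becomes R2‖(R3+R4) = 4037 Ω, so V_mid = 25.5 × 4037/63240 = 1.628 V.
Stage 2 is itself unloaded: V_out = V_mid × R4/(R3+R4) = 1.628 × 3900/4230 = 1.50 V.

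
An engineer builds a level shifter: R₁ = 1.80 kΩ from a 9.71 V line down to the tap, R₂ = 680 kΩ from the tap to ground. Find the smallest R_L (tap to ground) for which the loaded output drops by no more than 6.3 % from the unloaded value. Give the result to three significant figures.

Output resistance R_th = R₁‖R₂ = (1.80 × 680)/681.8 = 1.795 kΩ.
The fractional drop is R_th/(R_th + R_L); requiring this ≤ 0.0630 gives R_L ≥ R_th(1/0.0630 − 1) = 1.795 × 14.87 = 26.7 kΩ.

R_L(min) ≈ 26.7 kΩ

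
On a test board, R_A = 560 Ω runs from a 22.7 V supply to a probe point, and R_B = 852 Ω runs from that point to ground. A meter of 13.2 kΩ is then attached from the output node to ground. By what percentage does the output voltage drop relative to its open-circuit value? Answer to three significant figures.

The divider's output (Thévenin) resistance is R_A‖R_B = 337.9 Ω.
Fractional drop under load = R_th/(R_th + R_L) = 337.9 / (337.9 + 13200) = 0.02496.
So the output falls by 2.50 %.

2.50 %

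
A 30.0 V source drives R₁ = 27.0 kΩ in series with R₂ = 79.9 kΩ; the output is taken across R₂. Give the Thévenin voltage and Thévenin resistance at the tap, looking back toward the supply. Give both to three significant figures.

V_th = 22.4 V, R_th = 20.2 kΩ

V_th is the open-circuit tap voltage: 30.0 × 79.9/(27.0 + 79.9) = 22.4 V.
With the supply zeroed, R₁ and R₂ appear in parallel from the tap: R_th = R₁‖R₂ = (27.0 × 79.9)/106.9 = 20.2 kΩ.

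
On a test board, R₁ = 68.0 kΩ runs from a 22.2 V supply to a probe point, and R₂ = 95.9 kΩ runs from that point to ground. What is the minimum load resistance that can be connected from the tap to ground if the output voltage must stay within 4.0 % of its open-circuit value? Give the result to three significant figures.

Output resistance R_th = R₁‖R₂ = (68.0 × 95.9)/163.9 = 39.79 kΩ.
The fractional drop is R_th/(R_th + R_L); requiring this ≤ 0.0400 gives R_L ≥ R_th(1/0.0400 − 1) = 39.79 × 24.00 = 955 kΩ.

R_L(min) ≈ 955 kΩ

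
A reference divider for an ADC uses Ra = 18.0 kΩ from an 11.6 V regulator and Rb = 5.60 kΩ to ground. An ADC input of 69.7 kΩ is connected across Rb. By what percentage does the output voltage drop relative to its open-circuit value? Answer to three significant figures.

The divider's output (Thévenin) resistance is Ra‖Rb = 4.271 kΩ.
Fractional drop under load = R_th/(R_th + R_L) = 4.271 / (4.271 + 69.7) = 0.05774.
So the output falls by 5.77 %.

5.77 %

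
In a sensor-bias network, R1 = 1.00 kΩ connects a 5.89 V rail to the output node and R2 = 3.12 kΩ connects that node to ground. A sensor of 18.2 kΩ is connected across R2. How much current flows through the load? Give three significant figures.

I_L ≈ 0.235 mA

R2‖R_L = 2.663 kΩ; V_out = 5.89 × 2.663/3.663 = 4.282 V.
I_L = V_out / R_L = 4.282 / 18.2 kΩ = 0.235 mA.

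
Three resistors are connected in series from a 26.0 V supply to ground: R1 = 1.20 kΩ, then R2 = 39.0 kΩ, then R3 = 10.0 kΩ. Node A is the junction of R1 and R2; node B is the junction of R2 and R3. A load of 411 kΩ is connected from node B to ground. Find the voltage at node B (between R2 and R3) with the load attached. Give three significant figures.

At node B, R3 is in parallel with the load: R3‖R_L = 9.762 kΩ.
Below node A the resistance is R2 + (R3‖R_L) = 48.76 kΩ, so V_A = 26.0 × 48.76/49.96 = 25.38 V.
Then V_B = V_A × (R3‖R_L)/(R2 + R3‖R_L) = 25.38 × 9.762/48.76 = 5.08 V.

V ≈ 5.08 V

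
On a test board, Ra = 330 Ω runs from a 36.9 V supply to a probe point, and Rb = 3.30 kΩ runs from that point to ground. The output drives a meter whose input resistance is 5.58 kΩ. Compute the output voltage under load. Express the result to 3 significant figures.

The load sits in parallel with Rb: Rb‖R_L = (3300 × 5580) / (3300 + 5580) = 2074 Ω.
V_out = 36.9 × 2074 / (330 + 2074) = 36.9 × 2074/2404 = 31.8 V.

V_out ≈ 31.8 V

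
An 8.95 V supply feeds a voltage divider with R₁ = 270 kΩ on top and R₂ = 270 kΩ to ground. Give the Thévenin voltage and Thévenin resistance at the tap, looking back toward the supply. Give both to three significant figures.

V_th is the open-circuit tap voltage: 8.95 × 270/(270 + 270) = 4.47 V.
With the supply zeroed, R₁ and R₂ appear in parallel from the tap: R_th = R₁‖R₂ = (270 × 270)/540.0 = 135 kΩ.

V_th = 4.47 V, R_th = 135 kΩ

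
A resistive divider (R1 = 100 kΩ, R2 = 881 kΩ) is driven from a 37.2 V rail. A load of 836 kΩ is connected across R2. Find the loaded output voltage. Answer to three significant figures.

V_out ≈ 30.2 V

The load sits in parallel with R2: R2‖R_L = (881 × 836) / (881 + 836) = 429.0 kΩ.
V_out = 37.2 × 429.0 / (100 + 429.0) = 37.2 × 429.0/529.0 = 30.2 V.
(Unloaded it would have been 33.4 V.)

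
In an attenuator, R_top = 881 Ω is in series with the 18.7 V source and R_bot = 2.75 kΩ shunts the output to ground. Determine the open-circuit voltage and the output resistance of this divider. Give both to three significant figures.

V_th is the open-circuit tap voltage: 18.7 × 2750/(881 + 2750) = 14.2 V.
With the supply zeroed, R_top and R_bot appear in parallel from the tap: R_th = R_top‖R_bot = (881 × 2750)/3631 = 667 Ω.

V_th = 14.2 V, R_th = 667 Ω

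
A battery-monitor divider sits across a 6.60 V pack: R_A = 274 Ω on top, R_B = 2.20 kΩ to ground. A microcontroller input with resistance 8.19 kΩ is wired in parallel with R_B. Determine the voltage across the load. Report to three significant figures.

The load sits in parallel with R_B: R_B‖R_L = (2200 × 8190) / (2200 + 8190) = 1734 Ω.
V_out = 6.60 × 1734 / (274 + 1734) = 6.60 × 1734/2008 = 5.70 V.

V_out ≈ 5.70 V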